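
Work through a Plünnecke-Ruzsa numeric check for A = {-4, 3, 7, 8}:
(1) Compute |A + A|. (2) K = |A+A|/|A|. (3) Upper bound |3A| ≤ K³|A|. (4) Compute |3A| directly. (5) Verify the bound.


|A| = 4.
Step 1: Compute A + A by enumerating all 16 pairs.
A + A = {-8, -1, 3, 4, 6, 10, 11, 14, 15, 16}, so |A + A| = 10.
Step 2: Doubling constant K = |A + A|/|A| = 10/4 = 10/4 ≈ 2.5000.
Step 3: Plünnecke-Ruzsa gives |3A| ≤ K³·|A| = (2.5000)³ · 4 ≈ 62.5000.
Step 4: Compute 3A = A + A + A directly by enumerating all triples (a,b,c) ∈ A³; |3A| = 20.
Step 5: Check 20 ≤ 62.5000? Yes ✓.

K = 10/4, Plünnecke-Ruzsa bound K³|A| ≈ 62.5000, |3A| = 20, inequality holds.


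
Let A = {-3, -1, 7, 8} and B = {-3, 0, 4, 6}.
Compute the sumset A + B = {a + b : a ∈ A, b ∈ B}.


A + B = {a + b : a ∈ A, b ∈ B}.
Enumerate all |A|·|B| = 4·4 = 16 pairs (a, b) and collect distinct sums.
a = -3: -3+-3=-6, -3+0=-3, -3+4=1, -3+6=3
a = -1: -1+-3=-4, -1+0=-1, -1+4=3, -1+6=5
a = 7: 7+-3=4, 7+0=7, 7+4=11, 7+6=13
a = 8: 8+-3=5, 8+0=8, 8+4=12, 8+6=14
Collecting distinct sums: A + B = {-6, -4, -3, -1, 1, 3, 4, 5, 7, 8, 11, 12, 13, 14}
|A + B| = 14

A + B = {-6, -4, -3, -1, 1, 3, 4, 5, 7, 8, 11, 12, 13, 14}


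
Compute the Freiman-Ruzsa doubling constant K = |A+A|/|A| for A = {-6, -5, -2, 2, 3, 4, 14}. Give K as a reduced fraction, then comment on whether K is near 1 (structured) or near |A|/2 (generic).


|A| = 7.
Compute A + A by enumerating all 49 pairs.
A + A = {-12, -11, -10, -8, -7, -4, -3, -2, -1, 0, 1, 2, 4, 5, 6, 7, 8, 9, 12, 16, 17, 18, 28}, so |A + A| = 23.
K = |A + A| / |A| = 23/7 (already in lowest terms) ≈ 3.2857.
Reference: AP of size 7 gives K = 13/7 ≈ 1.8571; a fully generic set of size 7 gives K ≈ 4.0000.

|A| = 7, |A + A| = 23, K = 23/7.


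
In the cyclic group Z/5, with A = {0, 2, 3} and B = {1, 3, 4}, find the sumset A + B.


Work in Z/5Z: reduce every sum a + b modulo 5.
Enumerate all 9 pairs:
a = 0: 0+1=1, 0+3=3, 0+4=4
a = 2: 2+1=3, 2+3=0, 2+4=1
a = 3: 3+1=4, 3+3=1, 3+4=2
Distinct residues collected: {0, 1, 2, 3, 4}
|A + B| = 5 (out of 5 total residues).

A + B = {0, 1, 2, 3, 4}


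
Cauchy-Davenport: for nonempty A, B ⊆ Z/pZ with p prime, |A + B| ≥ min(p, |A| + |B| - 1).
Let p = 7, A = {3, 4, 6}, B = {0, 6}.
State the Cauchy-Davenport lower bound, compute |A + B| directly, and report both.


Cauchy-Davenport: |A + B| ≥ min(p, |A| + |B| - 1) for A, B nonempty in Z/pZ.
|A| = 3, |B| = 2, p = 7.
CD lower bound = min(7, 3 + 2 - 1) = min(7, 4) = 4.
Compute A + B mod 7 directly:
a = 3: 3+0=3, 3+6=2
a = 4: 4+0=4, 4+6=3
a = 6: 6+0=6, 6+6=5
A + B = {2, 3, 4, 5, 6}, so |A + B| = 5.
Verify: 5 ≥ 4? Yes ✓.

CD lower bound = 4, actual |A + B| = 5.


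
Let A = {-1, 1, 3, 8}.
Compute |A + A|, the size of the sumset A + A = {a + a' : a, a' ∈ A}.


A + A = {a + a' : a, a' ∈ A}; |A| = 4.
General bounds: 2|A| - 1 ≤ |A + A| ≤ |A|(|A|+1)/2, i.e. 7 ≤ |A + A| ≤ 10.
Lower bound 2|A|-1 is attained iff A is an arithmetic progression.
Enumerate sums a + a' for a ≤ a' (symmetric, so this suffices):
a = -1: -1+-1=-2, -1+1=0, -1+3=2, -1+8=7
a = 1: 1+1=2, 1+3=4, 1+8=9
a = 3: 3+3=6, 3+8=11
a = 8: 8+8=16
Distinct sums: {-2, 0, 2, 4, 6, 7, 9, 11, 16}
|A + A| = 9

|A + A| = 9


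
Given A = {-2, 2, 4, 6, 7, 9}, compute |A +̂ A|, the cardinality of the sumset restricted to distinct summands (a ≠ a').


Restricted sumset: A +̂ A = {a + a' : a ∈ A, a' ∈ A, a ≠ a'}.
Equivalently, take A + A and drop any sum 2a that is achievable ONLY as a + a for a ∈ A (i.e. sums representable only with equal summands).
Enumerate pairs (a, a') with a < a' (symmetric, so each unordered pair gives one sum; this covers all a ≠ a'):
  -2 + 2 = 0
  -2 + 4 = 2
  -2 + 6 = 4
  -2 + 7 = 5
  -2 + 9 = 7
  2 + 4 = 6
  2 + 6 = 8
  2 + 7 = 9
  2 + 9 = 11
  4 + 6 = 10
  4 + 7 = 11
  4 + 9 = 13
  6 + 7 = 13
  6 + 9 = 15
  7 + 9 = 16
Collected distinct sums: {0, 2, 4, 5, 6, 7, 8, 9, 10, 11, 13, 15, 16}
|A +̂ A| = 13
(Reference bound: |A +̂ A| ≥ 2|A| - 3 for |A| ≥ 2, with |A| = 6 giving ≥ 9.)

|A +̂ A| = 13


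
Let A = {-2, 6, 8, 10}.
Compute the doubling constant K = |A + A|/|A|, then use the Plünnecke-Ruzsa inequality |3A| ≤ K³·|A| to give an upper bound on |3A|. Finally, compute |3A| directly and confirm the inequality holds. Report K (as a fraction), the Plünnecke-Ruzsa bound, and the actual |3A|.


|A| = 4.
Step 1: Compute A + A by enumerating all 16 pairs.
A + A = {-4, 4, 6, 8, 12, 14, 16, 18, 20}, so |A + A| = 9.
Step 2: Doubling constant K = |A + A|/|A| = 9/4 = 9/4 ≈ 2.2500.
Step 3: Plünnecke-Ruzsa gives |3A| ≤ K³·|A| = (2.2500)³ · 4 ≈ 45.5625.
Step 4: Compute 3A = A + A + A directly by enumerating all triples (a,b,c) ∈ A³; |3A| = 15.
Step 5: Check 15 ≤ 45.5625? Yes ✓.

K = 9/4, Plünnecke-Ruzsa bound K³|A| ≈ 45.5625, |3A| = 15, inequality holds.


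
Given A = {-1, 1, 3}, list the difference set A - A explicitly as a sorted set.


A - A = {a - a' : a, a' ∈ A}.
Compute a - a' for each ordered pair (a, a'):
a = -1: -1--1=0, -1-1=-2, -1-3=-4
a = 1: 1--1=2, 1-1=0, 1-3=-2
a = 3: 3--1=4, 3-1=2, 3-3=0
Collecting distinct values (and noting 0 appears from a-a):
A - A = {-4, -2, 0, 2, 4}
|A - A| = 5

A - A = {-4, -2, 0, 2, 4}


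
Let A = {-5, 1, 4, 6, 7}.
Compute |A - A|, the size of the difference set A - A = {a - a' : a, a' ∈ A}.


A - A = {a - a' : a, a' ∈ A}; |A| = 5.
Bounds: 2|A|-1 ≤ |A - A| ≤ |A|² - |A| + 1, i.e. 9 ≤ |A - A| ≤ 21.
Note: 0 ∈ A - A always (from a - a). The set is symmetric: if d ∈ A - A then -d ∈ A - A.
Enumerate nonzero differences d = a - a' with a > a' (then include -d):
Positive differences: {1, 2, 3, 5, 6, 9, 11, 12}
Full difference set: {0} ∪ (positive diffs) ∪ (negative diffs).
|A - A| = 1 + 2·8 = 17 (matches direct enumeration: 17).

|A - A| = 17


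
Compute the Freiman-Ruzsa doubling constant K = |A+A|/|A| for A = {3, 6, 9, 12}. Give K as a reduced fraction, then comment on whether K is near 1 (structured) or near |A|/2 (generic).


|A| = 4.
Compute A + A by enumerating all 16 pairs.
A + A = {6, 9, 12, 15, 18, 21, 24}, so |A + A| = 7.
K = |A + A| / |A| = 7/4 (already in lowest terms) ≈ 1.7500.
Reference: AP of size 4 gives K = 7/4 ≈ 1.7500; a fully generic set of size 4 gives K ≈ 2.5000.

|A| = 4, |A + A| = 7, K = 7/4.


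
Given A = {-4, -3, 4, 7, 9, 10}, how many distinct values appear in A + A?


A + A = {a + a' : a, a' ∈ A}; |A| = 6.
General bounds: 2|A| - 1 ≤ |A + A| ≤ |A|(|A|+1)/2, i.e. 11 ≤ |A + A| ≤ 21.
Lower bound 2|A|-1 is attained iff A is an arithmetic progression.
Enumerate sums a + a' for a ≤ a' (symmetric, so this suffices):
a = -4: -4+-4=-8, -4+-3=-7, -4+4=0, -4+7=3, -4+9=5, -4+10=6
a = -3: -3+-3=-6, -3+4=1, -3+7=4, -3+9=6, -3+10=7
a = 4: 4+4=8, 4+7=11, 4+9=13, 4+10=14
a = 7: 7+7=14, 7+9=16, 7+10=17
a = 9: 9+9=18, 9+10=19
a = 10: 10+10=20
Distinct sums: {-8, -7, -6, 0, 1, 3, 4, 5, 6, 7, 8, 11, 13, 14, 16, 17, 18, 19, 20}
|A + A| = 19

|A + A| = 19


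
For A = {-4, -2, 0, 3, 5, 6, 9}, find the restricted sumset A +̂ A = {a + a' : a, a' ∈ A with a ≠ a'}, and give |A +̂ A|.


Restricted sumset: A +̂ A = {a + a' : a ∈ A, a' ∈ A, a ≠ a'}.
Equivalently, take A + A and drop any sum 2a that is achievable ONLY as a + a for a ∈ A (i.e. sums representable only with equal summands).
Enumerate pairs (a, a') with a < a' (symmetric, so each unordered pair gives one sum; this covers all a ≠ a'):
  -4 + -2 = -6
  -4 + 0 = -4
  -4 + 3 = -1
  -4 + 5 = 1
  -4 + 6 = 2
  -4 + 9 = 5
  -2 + 0 = -2
  -2 + 3 = 1
  -2 + 5 = 3
  -2 + 6 = 4
  -2 + 9 = 7
  0 + 3 = 3
  0 + 5 = 5
  0 + 6 = 6
  0 + 9 = 9
  3 + 5 = 8
  3 + 6 = 9
  3 + 9 = 12
  5 + 6 = 11
  5 + 9 = 14
  6 + 9 = 15
Collected distinct sums: {-6, -4, -2, -1, 1, 2, 3, 4, 5, 6, 7, 8, 9, 11, 12, 14, 15}
|A +̂ A| = 17
(Reference bound: |A +̂ A| ≥ 2|A| - 3 for |A| ≥ 2, with |A| = 7 giving ≥ 11.)

|A +̂ A| = 17


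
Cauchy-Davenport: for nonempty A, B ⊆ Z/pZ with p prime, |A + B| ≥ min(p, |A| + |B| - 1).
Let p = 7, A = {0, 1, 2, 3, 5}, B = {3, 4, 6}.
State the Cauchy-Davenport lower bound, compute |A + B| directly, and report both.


Cauchy-Davenport: |A + B| ≥ min(p, |A| + |B| - 1) for A, B nonempty in Z/pZ.
|A| = 5, |B| = 3, p = 7.
CD lower bound = min(7, 5 + 3 - 1) = min(7, 7) = 7.
Compute A + B mod 7 directly:
a = 0: 0+3=3, 0+4=4, 0+6=6
a = 1: 1+3=4, 1+4=5, 1+6=0
a = 2: 2+3=5, 2+4=6, 2+6=1
a = 3: 3+3=6, 3+4=0, 3+6=2
a = 5: 5+3=1, 5+4=2, 5+6=4
A + B = {0, 1, 2, 3, 4, 5, 6}, so |A + B| = 7.
Verify: 7 ≥ 7? Yes ✓.

CD lower bound = 7, actual |A + B| = 7.


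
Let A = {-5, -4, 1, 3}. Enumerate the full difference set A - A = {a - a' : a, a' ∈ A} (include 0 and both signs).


A - A = {a - a' : a, a' ∈ A}.
Compute a - a' for each ordered pair (a, a'):
a = -5: -5--5=0, -5--4=-1, -5-1=-6, -5-3=-8
a = -4: -4--5=1, -4--4=0, -4-1=-5, -4-3=-7
a = 1: 1--5=6, 1--4=5, 1-1=0, 1-3=-2
a = 3: 3--5=8, 3--4=7, 3-1=2, 3-3=0
Collecting distinct values (and noting 0 appears from a-a):
A - A = {-8, -7, -6, -5, -2, -1, 0, 1, 2, 5, 6, 7, 8}
|A - A| = 13

A - A = {-8, -7, -6, -5, -2, -1, 0, 1, 2, 5, 6, 7, 8}


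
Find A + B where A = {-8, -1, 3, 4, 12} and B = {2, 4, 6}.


A + B = {a + b : a ∈ A, b ∈ B}.
Enumerate all |A|·|B| = 5·3 = 15 pairs (a, b) and collect distinct sums.
a = -8: -8+2=-6, -8+4=-4, -8+6=-2
a = -1: -1+2=1, -1+4=3, -1+6=5
a = 3: 3+2=5, 3+4=7, 3+6=9
a = 4: 4+2=6, 4+4=8, 4+6=10
a = 12: 12+2=14, 12+4=16, 12+6=18
Collecting distinct sums: A + B = {-6, -4, -2, 1, 3, 5, 6, 7, 8, 9, 10, 14, 16, 18}
|A + B| = 14

A + B = {-6, -4, -2, 1, 3, 5, 6, 7, 8, 9, 10, 14, 16, 18}


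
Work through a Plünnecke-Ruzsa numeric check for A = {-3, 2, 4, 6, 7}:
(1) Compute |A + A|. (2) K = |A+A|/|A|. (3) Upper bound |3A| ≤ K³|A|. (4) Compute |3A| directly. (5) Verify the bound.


|A| = 5.
Step 1: Compute A + A by enumerating all 25 pairs.
A + A = {-6, -1, 1, 3, 4, 6, 8, 9, 10, 11, 12, 13, 14}, so |A + A| = 13.
Step 2: Doubling constant K = |A + A|/|A| = 13/5 = 13/5 ≈ 2.6000.
Step 3: Plünnecke-Ruzsa gives |3A| ≤ K³·|A| = (2.6000)³ · 5 ≈ 87.8800.
Step 4: Compute 3A = A + A + A directly by enumerating all triples (a,b,c) ∈ A³; |3A| = 23.
Step 5: Check 23 ≤ 87.8800? Yes ✓.

K = 13/5, Plünnecke-Ruzsa bound K³|A| ≈ 87.8800, |3A| = 23, inequality holds.


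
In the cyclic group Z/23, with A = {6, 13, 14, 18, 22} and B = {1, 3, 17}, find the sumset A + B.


Work in Z/23Z: reduce every sum a + b modulo 23.
Enumerate all 15 pairs:
a = 6: 6+1=7, 6+3=9, 6+17=0
a = 13: 13+1=14, 13+3=16, 13+17=7
a = 14: 14+1=15, 14+3=17, 14+17=8
a = 18: 18+1=19, 18+3=21, 18+17=12
a = 22: 22+1=0, 22+3=2, 22+17=16
Distinct residues collected: {0, 2, 7, 8, 9, 12, 14, 15, 16, 17, 19, 21}
|A + B| = 12 (out of 23 total residues).

A + B = {0, 2, 7, 8, 9, 12, 14, 15, 16, 17, 19, 21}


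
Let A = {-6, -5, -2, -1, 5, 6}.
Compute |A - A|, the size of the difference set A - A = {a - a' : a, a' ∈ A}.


A - A = {a - a' : a, a' ∈ A}; |A| = 6.
Bounds: 2|A|-1 ≤ |A - A| ≤ |A|² - |A| + 1, i.e. 11 ≤ |A - A| ≤ 31.
Note: 0 ∈ A - A always (from a - a). The set is symmetric: if d ∈ A - A then -d ∈ A - A.
Enumerate nonzero differences d = a - a' with a > a' (then include -d):
Positive differences: {1, 3, 4, 5, 6, 7, 8, 10, 11, 12}
Full difference set: {0} ∪ (positive diffs) ∪ (negative diffs).
|A - A| = 1 + 2·10 = 21 (matches direct enumeration: 21).

|A - A| = 21


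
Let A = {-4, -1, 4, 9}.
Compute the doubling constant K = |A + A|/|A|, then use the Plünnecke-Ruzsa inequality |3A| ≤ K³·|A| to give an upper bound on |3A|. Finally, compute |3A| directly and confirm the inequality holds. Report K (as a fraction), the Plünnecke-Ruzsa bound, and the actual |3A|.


|A| = 4.
Step 1: Compute A + A by enumerating all 16 pairs.
A + A = {-8, -5, -2, 0, 3, 5, 8, 13, 18}, so |A + A| = 9.
Step 2: Doubling constant K = |A + A|/|A| = 9/4 = 9/4 ≈ 2.2500.
Step 3: Plünnecke-Ruzsa gives |3A| ≤ K³·|A| = (2.2500)³ · 4 ≈ 45.5625.
Step 4: Compute 3A = A + A + A directly by enumerating all triples (a,b,c) ∈ A³; |3A| = 16.
Step 5: Check 16 ≤ 45.5625? Yes ✓.

K = 9/4, Plünnecke-Ruzsa bound K³|A| ≈ 45.5625, |3A| = 16, inequality holds.


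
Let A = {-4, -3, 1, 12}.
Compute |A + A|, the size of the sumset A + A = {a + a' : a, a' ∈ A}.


A + A = {a + a' : a, a' ∈ A}; |A| = 4.
General bounds: 2|A| - 1 ≤ |A + A| ≤ |A|(|A|+1)/2, i.e. 7 ≤ |A + A| ≤ 10.
Lower bound 2|A|-1 is attained iff A is an arithmetic progression.
Enumerate sums a + a' for a ≤ a' (symmetric, so this suffices):
a = -4: -4+-4=-8, -4+-3=-7, -4+1=-3, -4+12=8
a = -3: -3+-3=-6, -3+1=-2, -3+12=9
a = 1: 1+1=2, 1+12=13
a = 12: 12+12=24
Distinct sums: {-8, -7, -6, -3, -2, 2, 8, 9, 13, 24}
|A + A| = 10

|A + A| = 10


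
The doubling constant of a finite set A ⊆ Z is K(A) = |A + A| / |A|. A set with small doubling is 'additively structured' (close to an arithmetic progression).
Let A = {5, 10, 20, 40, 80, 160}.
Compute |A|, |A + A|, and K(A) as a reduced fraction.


|A| = 6.
Compute A + A by enumerating all 36 pairs.
A + A = {10, 15, 20, 25, 30, 40, 45, 50, 60, 80, 85, 90, 100, 120, 160, 165, 170, 180, 200, 240, 320}, so |A + A| = 21.
K = |A + A| / |A| = 21/6 = 7/2 ≈ 3.5000.
Reference: AP of size 6 gives K = 11/6 ≈ 1.8333; a fully generic set of size 6 gives K ≈ 3.5000.

|A| = 6, |A + A| = 21, K = 21/6 = 7/2.


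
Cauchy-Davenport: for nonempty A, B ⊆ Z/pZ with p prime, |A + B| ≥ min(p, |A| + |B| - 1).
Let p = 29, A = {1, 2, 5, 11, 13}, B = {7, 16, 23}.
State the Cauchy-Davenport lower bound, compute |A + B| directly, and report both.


Cauchy-Davenport: |A + B| ≥ min(p, |A| + |B| - 1) for A, B nonempty in Z/pZ.
|A| = 5, |B| = 3, p = 29.
CD lower bound = min(29, 5 + 3 - 1) = min(29, 7) = 7.
Compute A + B mod 29 directly:
a = 1: 1+7=8, 1+16=17, 1+23=24
a = 2: 2+7=9, 2+16=18, 2+23=25
a = 5: 5+7=12, 5+16=21, 5+23=28
a = 11: 11+7=18, 11+16=27, 11+23=5
a = 13: 13+7=20, 13+16=0, 13+23=7
A + B = {0, 5, 7, 8, 9, 12, 17, 18, 20, 21, 24, 25, 27, 28}, so |A + B| = 14.
Verify: 14 ≥ 7? Yes ✓.

CD lower bound = 7, actual |A + B| = 14.


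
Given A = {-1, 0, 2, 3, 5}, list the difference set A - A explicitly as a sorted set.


A - A = {a - a' : a, a' ∈ A}.
Compute a - a' for each ordered pair (a, a'):
a = -1: -1--1=0, -1-0=-1, -1-2=-3, -1-3=-4, -1-5=-6
a = 0: 0--1=1, 0-0=0, 0-2=-2, 0-3=-3, 0-5=-5
a = 2: 2--1=3, 2-0=2, 2-2=0, 2-3=-1, 2-5=-3
a = 3: 3--1=4, 3-0=3, 3-2=1, 3-3=0, 3-5=-2
a = 5: 5--1=6, 5-0=5, 5-2=3, 5-3=2, 5-5=0
Collecting distinct values (and noting 0 appears from a-a):
A - A = {-6, -5, -4, -3, -2, -1, 0, 1, 2, 3, 4, 5, 6}
|A - A| = 13

A - A = {-6, -5, -4, -3, -2, -1, 0, 1, 2, 3, 4, 5, 6}


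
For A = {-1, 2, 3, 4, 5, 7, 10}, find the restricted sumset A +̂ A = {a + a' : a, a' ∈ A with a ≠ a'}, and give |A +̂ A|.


Restricted sumset: A +̂ A = {a + a' : a ∈ A, a' ∈ A, a ≠ a'}.
Equivalently, take A + A and drop any sum 2a that is achievable ONLY as a + a for a ∈ A (i.e. sums representable only with equal summands).
Enumerate pairs (a, a') with a < a' (symmetric, so each unordered pair gives one sum; this covers all a ≠ a'):
  -1 + 2 = 1
  -1 + 3 = 2
  -1 + 4 = 3
  -1 + 5 = 4
  -1 + 7 = 6
  -1 + 10 = 9
  2 + 3 = 5
  2 + 4 = 6
  2 + 5 = 7
  2 + 7 = 9
  2 + 10 = 12
  3 + 4 = 7
  3 + 5 = 8
  3 + 7 = 10
  3 + 10 = 13
  4 + 5 = 9
  4 + 7 = 11
  4 + 10 = 14
  5 + 7 = 12
  5 + 10 = 15
  7 + 10 = 17
Collected distinct sums: {1, 2, 3, 4, 5, 6, 7, 8, 9, 10, 11, 12, 13, 14, 15, 17}
|A +̂ A| = 16
(Reference bound: |A +̂ A| ≥ 2|A| - 3 for |A| ≥ 2, with |A| = 7 giving ≥ 11.)

|A +̂ A| = 16


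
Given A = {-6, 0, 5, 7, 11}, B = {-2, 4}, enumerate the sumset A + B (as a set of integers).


A + B = {a + b : a ∈ A, b ∈ B}.
Enumerate all |A|·|B| = 5·2 = 10 pairs (a, b) and collect distinct sums.
a = -6: -6+-2=-8, -6+4=-2
a = 0: 0+-2=-2, 0+4=4
a = 5: 5+-2=3, 5+4=9
a = 7: 7+-2=5, 7+4=11
a = 11: 11+-2=9, 11+4=15
Collecting distinct sums: A + B = {-8, -2, 3, 4, 5, 9, 11, 15}
|A + B| = 8

A + B = {-8, -2, 3, 4, 5, 9, 11, 15}


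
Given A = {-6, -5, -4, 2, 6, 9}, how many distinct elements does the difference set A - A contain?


A - A = {a - a' : a, a' ∈ A}; |A| = 6.
Bounds: 2|A|-1 ≤ |A - A| ≤ |A|² - |A| + 1, i.e. 11 ≤ |A - A| ≤ 31.
Note: 0 ∈ A - A always (from a - a). The set is symmetric: if d ∈ A - A then -d ∈ A - A.
Enumerate nonzero differences d = a - a' with a > a' (then include -d):
Positive differences: {1, 2, 3, 4, 6, 7, 8, 10, 11, 12, 13, 14, 15}
Full difference set: {0} ∪ (positive diffs) ∪ (negative diffs).
|A - A| = 1 + 2·13 = 27 (matches direct enumeration: 27).

|A - A| = 27


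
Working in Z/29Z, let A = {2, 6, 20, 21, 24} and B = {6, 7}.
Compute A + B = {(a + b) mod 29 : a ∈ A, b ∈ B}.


Work in Z/29Z: reduce every sum a + b modulo 29.
Enumerate all 10 pairs:
a = 2: 2+6=8, 2+7=9
a = 6: 6+6=12, 6+7=13
a = 20: 20+6=26, 20+7=27
a = 21: 21+6=27, 21+7=28
a = 24: 24+6=1, 24+7=2
Distinct residues collected: {1, 2, 8, 9, 12, 13, 26, 27, 28}
|A + B| = 9 (out of 29 total residues).

A + B = {1, 2, 8, 9, 12, 13, 26, 27, 28}


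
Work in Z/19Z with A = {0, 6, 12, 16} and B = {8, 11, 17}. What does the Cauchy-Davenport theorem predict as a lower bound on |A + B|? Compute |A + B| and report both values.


Cauchy-Davenport: |A + B| ≥ min(p, |A| + |B| - 1) for A, B nonempty in Z/pZ.
|A| = 4, |B| = 3, p = 19.
CD lower bound = min(19, 4 + 3 - 1) = min(19, 6) = 6.
Compute A + B mod 19 directly:
a = 0: 0+8=8, 0+11=11, 0+17=17
a = 6: 6+8=14, 6+11=17, 6+17=4
a = 12: 12+8=1, 12+11=4, 12+17=10
a = 16: 16+8=5, 16+11=8, 16+17=14
A + B = {1, 4, 5, 8, 10, 11, 14, 17}, so |A + B| = 8.
Verify: 8 ≥ 6? Yes ✓.

CD lower bound = 6, actual |A + B| = 8.


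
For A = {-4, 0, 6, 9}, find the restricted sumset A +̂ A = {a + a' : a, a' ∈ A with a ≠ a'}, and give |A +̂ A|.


Restricted sumset: A +̂ A = {a + a' : a ∈ A, a' ∈ A, a ≠ a'}.
Equivalently, take A + A and drop any sum 2a that is achievable ONLY as a + a for a ∈ A (i.e. sums representable only with equal summands).
Enumerate pairs (a, a') with a < a' (symmetric, so each unordered pair gives one sum; this covers all a ≠ a'):
  -4 + 0 = -4
  -4 + 6 = 2
  -4 + 9 = 5
  0 + 6 = 6
  0 + 9 = 9
  6 + 9 = 15
Collected distinct sums: {-4, 2, 5, 6, 9, 15}
|A +̂ A| = 6
(Reference bound: |A +̂ A| ≥ 2|A| - 3 for |A| ≥ 2, with |A| = 4 giving ≥ 5.)

|A +̂ A| = 6


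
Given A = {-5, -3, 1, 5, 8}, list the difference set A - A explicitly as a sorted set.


A - A = {a - a' : a, a' ∈ A}.
Compute a - a' for each ordered pair (a, a'):
a = -5: -5--5=0, -5--3=-2, -5-1=-6, -5-5=-10, -5-8=-13
a = -3: -3--5=2, -3--3=0, -3-1=-4, -3-5=-8, -3-8=-11
a = 1: 1--5=6, 1--3=4, 1-1=0, 1-5=-4, 1-8=-7
a = 5: 5--5=10, 5--3=8, 5-1=4, 5-5=0, 5-8=-3
a = 8: 8--5=13, 8--3=11, 8-1=7, 8-5=3, 8-8=0
Collecting distinct values (and noting 0 appears from a-a):
A - A = {-13, -11, -10, -8, -7, -6, -4, -3, -2, 0, 2, 3, 4, 6, 7, 8, 10, 11, 13}
|A - A| = 19

A - A = {-13, -11, -10, -8, -7, -6, -4, -3, -2, 0, 2, 3, 4, 6, 7, 8, 10, 11, 13}


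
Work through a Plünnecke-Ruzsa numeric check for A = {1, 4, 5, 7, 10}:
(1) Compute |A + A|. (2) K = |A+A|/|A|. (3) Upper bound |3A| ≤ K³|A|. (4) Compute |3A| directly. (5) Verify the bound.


|A| = 5.
Step 1: Compute A + A by enumerating all 25 pairs.
A + A = {2, 5, 6, 8, 9, 10, 11, 12, 14, 15, 17, 20}, so |A + A| = 12.
Step 2: Doubling constant K = |A + A|/|A| = 12/5 = 12/5 ≈ 2.4000.
Step 3: Plünnecke-Ruzsa gives |3A| ≤ K³·|A| = (2.4000)³ · 5 ≈ 69.1200.
Step 4: Compute 3A = A + A + A directly by enumerating all triples (a,b,c) ∈ A³; |3A| = 21.
Step 5: Check 21 ≤ 69.1200? Yes ✓.

K = 12/5, Plünnecke-Ruzsa bound K³|A| ≈ 69.1200, |3A| = 21, inequality holds.


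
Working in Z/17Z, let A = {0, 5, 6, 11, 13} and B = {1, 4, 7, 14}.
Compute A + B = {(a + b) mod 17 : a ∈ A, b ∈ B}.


Work in Z/17Z: reduce every sum a + b modulo 17.
Enumerate all 20 pairs:
a = 0: 0+1=1, 0+4=4, 0+7=7, 0+14=14
a = 5: 5+1=6, 5+4=9, 5+7=12, 5+14=2
a = 6: 6+1=7, 6+4=10, 6+7=13, 6+14=3
a = 11: 11+1=12, 11+4=15, 11+7=1, 11+14=8
a = 13: 13+1=14, 13+4=0, 13+7=3, 13+14=10
Distinct residues collected: {0, 1, 2, 3, 4, 6, 7, 8, 9, 10, 12, 13, 14, 15}
|A + B| = 14 (out of 17 total residues).

A + B = {0, 1, 2, 3, 4, 6, 7, 8, 9, 10, 12, 13, 14, 15}


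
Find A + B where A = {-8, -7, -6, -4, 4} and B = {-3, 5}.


A + B = {a + b : a ∈ A, b ∈ B}.
Enumerate all |A|·|B| = 5·2 = 10 pairs (a, b) and collect distinct sums.
a = -8: -8+-3=-11, -8+5=-3
a = -7: -7+-3=-10, -7+5=-2
a = -6: -6+-3=-9, -6+5=-1
a = -4: -4+-3=-7, -4+5=1
a = 4: 4+-3=1, 4+5=9
Collecting distinct sums: A + B = {-11, -10, -9, -7, -3, -2, -1, 1, 9}
|A + B| = 9

A + B = {-11, -10, -9, -7, -3, -2, -1, 1, 9}


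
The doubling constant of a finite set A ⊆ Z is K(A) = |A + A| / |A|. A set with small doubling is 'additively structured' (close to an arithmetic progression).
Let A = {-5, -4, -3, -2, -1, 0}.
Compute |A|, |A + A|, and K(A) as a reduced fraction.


|A| = 6.
Compute A + A by enumerating all 36 pairs.
A + A = {-10, -9, -8, -7, -6, -5, -4, -3, -2, -1, 0}, so |A + A| = 11.
K = |A + A| / |A| = 11/6 (already in lowest terms) ≈ 1.8333.
Reference: AP of size 6 gives K = 11/6 ≈ 1.8333; a fully generic set of size 6 gives K ≈ 3.5000.

|A| = 6, |A + A| = 11, K = 11/6.


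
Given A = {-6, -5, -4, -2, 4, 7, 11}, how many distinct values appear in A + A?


A + A = {a + a' : a, a' ∈ A}; |A| = 7.
General bounds: 2|A| - 1 ≤ |A + A| ≤ |A|(|A|+1)/2, i.e. 13 ≤ |A + A| ≤ 28.
Lower bound 2|A|-1 is attained iff A is an arithmetic progression.
Enumerate sums a + a' for a ≤ a' (symmetric, so this suffices):
a = -6: -6+-6=-12, -6+-5=-11, -6+-4=-10, -6+-2=-8, -6+4=-2, -6+7=1, -6+11=5
a = -5: -5+-5=-10, -5+-4=-9, -5+-2=-7, -5+4=-1, -5+7=2, -5+11=6
a = -4: -4+-4=-8, -4+-2=-6, -4+4=0, -4+7=3, -4+11=7
a = -2: -2+-2=-4, -2+4=2, -2+7=5, -2+11=9
a = 4: 4+4=8, 4+7=11, 4+11=15
a = 7: 7+7=14, 7+11=18
a = 11: 11+11=22
Distinct sums: {-12, -11, -10, -9, -8, -7, -6, -4, -2, -1, 0, 1, 2, 3, 5, 6, 7, 8, 9, 11, 14, 15, 18, 22}
|A + A| = 24

|A + A| = 24


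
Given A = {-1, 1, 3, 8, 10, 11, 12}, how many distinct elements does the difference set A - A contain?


A - A = {a - a' : a, a' ∈ A}; |A| = 7.
Bounds: 2|A|-1 ≤ |A - A| ≤ |A|² - |A| + 1, i.e. 13 ≤ |A - A| ≤ 43.
Note: 0 ∈ A - A always (from a - a). The set is symmetric: if d ∈ A - A then -d ∈ A - A.
Enumerate nonzero differences d = a - a' with a > a' (then include -d):
Positive differences: {1, 2, 3, 4, 5, 7, 8, 9, 10, 11, 12, 13}
Full difference set: {0} ∪ (positive diffs) ∪ (negative diffs).
|A - A| = 1 + 2·12 = 25 (matches direct enumeration: 25).

|A - A| = 25


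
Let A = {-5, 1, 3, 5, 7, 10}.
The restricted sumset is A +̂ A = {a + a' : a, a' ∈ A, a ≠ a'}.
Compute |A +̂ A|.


Restricted sumset: A +̂ A = {a + a' : a ∈ A, a' ∈ A, a ≠ a'}.
Equivalently, take A + A and drop any sum 2a that is achievable ONLY as a + a for a ∈ A (i.e. sums representable only with equal summands).
Enumerate pairs (a, a') with a < a' (symmetric, so each unordered pair gives one sum; this covers all a ≠ a'):
  -5 + 1 = -4
  -5 + 3 = -2
  -5 + 5 = 0
  -5 + 7 = 2
  -5 + 10 = 5
  1 + 3 = 4
  1 + 5 = 6
  1 + 7 = 8
  1 + 10 = 11
  3 + 5 = 8
  3 + 7 = 10
  3 + 10 = 13
  5 + 7 = 12
  5 + 10 = 15
  7 + 10 = 17
Collected distinct sums: {-4, -2, 0, 2, 4, 5, 6, 8, 10, 11, 12, 13, 15, 17}
|A +̂ A| = 14
(Reference bound: |A +̂ A| ≥ 2|A| - 3 for |A| ≥ 2, with |A| = 6 giving ≥ 9.)

|A +̂ A| = 14


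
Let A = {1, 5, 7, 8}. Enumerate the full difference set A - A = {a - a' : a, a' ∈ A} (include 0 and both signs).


A - A = {a - a' : a, a' ∈ A}.
Compute a - a' for each ordered pair (a, a'):
a = 1: 1-1=0, 1-5=-4, 1-7=-6, 1-8=-7
a = 5: 5-1=4, 5-5=0, 5-7=-2, 5-8=-3
a = 7: 7-1=6, 7-5=2, 7-7=0, 7-8=-1
a = 8: 8-1=7, 8-5=3, 8-7=1, 8-8=0
Collecting distinct values (and noting 0 appears from a-a):
A - A = {-7, -6, -4, -3, -2, -1, 0, 1, 2, 3, 4, 6, 7}
|A - A| = 13

A - A = {-7, -6, -4, -3, -2, -1, 0, 1, 2, 3, 4, 6, 7}


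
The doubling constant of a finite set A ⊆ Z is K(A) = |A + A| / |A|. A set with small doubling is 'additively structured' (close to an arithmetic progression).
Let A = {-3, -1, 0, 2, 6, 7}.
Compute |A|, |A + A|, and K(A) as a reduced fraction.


|A| = 6.
Compute A + A by enumerating all 36 pairs.
A + A = {-6, -4, -3, -2, -1, 0, 1, 2, 3, 4, 5, 6, 7, 8, 9, 12, 13, 14}, so |A + A| = 18.
K = |A + A| / |A| = 18/6 = 3/1 ≈ 3.0000.
Reference: AP of size 6 gives K = 11/6 ≈ 1.8333; a fully generic set of size 6 gives K ≈ 3.5000.

|A| = 6, |A + A| = 18, K = 18/6 = 3/1.


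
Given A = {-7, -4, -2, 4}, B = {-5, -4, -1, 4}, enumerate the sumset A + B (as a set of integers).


A + B = {a + b : a ∈ A, b ∈ B}.
Enumerate all |A|·|B| = 4·4 = 16 pairs (a, b) and collect distinct sums.
a = -7: -7+-5=-12, -7+-4=-11, -7+-1=-8, -7+4=-3
a = -4: -4+-5=-9, -4+-4=-8, -4+-1=-5, -4+4=0
a = -2: -2+-5=-7, -2+-4=-6, -2+-1=-3, -2+4=2
a = 4: 4+-5=-1, 4+-4=0, 4+-1=3, 4+4=8
Collecting distinct sums: A + B = {-12, -11, -9, -8, -7, -6, -5, -3, -1, 0, 2, 3, 8}
|A + B| = 13

A + B = {-12, -11, -9, -8, -7, -6, -5, -3, -1, 0, 2, 3, 8}


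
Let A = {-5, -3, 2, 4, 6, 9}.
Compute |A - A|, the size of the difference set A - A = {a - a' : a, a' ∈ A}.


A - A = {a - a' : a, a' ∈ A}; |A| = 6.
Bounds: 2|A|-1 ≤ |A - A| ≤ |A|² - |A| + 1, i.e. 11 ≤ |A - A| ≤ 31.
Note: 0 ∈ A - A always (from a - a). The set is symmetric: if d ∈ A - A then -d ∈ A - A.
Enumerate nonzero differences d = a - a' with a > a' (then include -d):
Positive differences: {2, 3, 4, 5, 7, 9, 11, 12, 14}
Full difference set: {0} ∪ (positive diffs) ∪ (negative diffs).
|A - A| = 1 + 2·9 = 19 (matches direct enumeration: 19).

|A - A| = 19


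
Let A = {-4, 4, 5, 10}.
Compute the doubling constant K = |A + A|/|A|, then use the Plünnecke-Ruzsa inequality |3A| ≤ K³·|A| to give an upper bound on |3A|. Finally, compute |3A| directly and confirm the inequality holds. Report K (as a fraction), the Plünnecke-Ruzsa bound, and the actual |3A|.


|A| = 4.
Step 1: Compute A + A by enumerating all 16 pairs.
A + A = {-8, 0, 1, 6, 8, 9, 10, 14, 15, 20}, so |A + A| = 10.
Step 2: Doubling constant K = |A + A|/|A| = 10/4 = 10/4 ≈ 2.5000.
Step 3: Plünnecke-Ruzsa gives |3A| ≤ K³·|A| = (2.5000)³ · 4 ≈ 62.5000.
Step 4: Compute 3A = A + A + A directly by enumerating all triples (a,b,c) ∈ A³; |3A| = 20.
Step 5: Check 20 ≤ 62.5000? Yes ✓.

K = 10/4, Plünnecke-Ruzsa bound K³|A| ≈ 62.5000, |3A| = 20, inequality holds.


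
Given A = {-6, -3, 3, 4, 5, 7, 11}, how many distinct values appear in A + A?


A + A = {a + a' : a, a' ∈ A}; |A| = 7.
General bounds: 2|A| - 1 ≤ |A + A| ≤ |A|(|A|+1)/2, i.e. 13 ≤ |A + A| ≤ 28.
Lower bound 2|A|-1 is attained iff A is an arithmetic progression.
Enumerate sums a + a' for a ≤ a' (symmetric, so this suffices):
a = -6: -6+-6=-12, -6+-3=-9, -6+3=-3, -6+4=-2, -6+5=-1, -6+7=1, -6+11=5
a = -3: -3+-3=-6, -3+3=0, -3+4=1, -3+5=2, -3+7=4, -3+11=8
a = 3: 3+3=6, 3+4=7, 3+5=8, 3+7=10, 3+11=14
a = 4: 4+4=8, 4+5=9, 4+7=11, 4+11=15
a = 5: 5+5=10, 5+7=12, 5+11=16
a = 7: 7+7=14, 7+11=18
a = 11: 11+11=22
Distinct sums: {-12, -9, -6, -3, -2, -1, 0, 1, 2, 4, 5, 6, 7, 8, 9, 10, 11, 12, 14, 15, 16, 18, 22}
|A + A| = 23

|A + A| = 23


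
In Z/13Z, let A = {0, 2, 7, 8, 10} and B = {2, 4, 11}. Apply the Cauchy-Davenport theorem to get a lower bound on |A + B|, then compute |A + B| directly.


Cauchy-Davenport: |A + B| ≥ min(p, |A| + |B| - 1) for A, B nonempty in Z/pZ.
|A| = 5, |B| = 3, p = 13.
CD lower bound = min(13, 5 + 3 - 1) = min(13, 7) = 7.
Compute A + B mod 13 directly:
a = 0: 0+2=2, 0+4=4, 0+11=11
a = 2: 2+2=4, 2+4=6, 2+11=0
a = 7: 7+2=9, 7+4=11, 7+11=5
a = 8: 8+2=10, 8+4=12, 8+11=6
a = 10: 10+2=12, 10+4=1, 10+11=8
A + B = {0, 1, 2, 4, 5, 6, 8, 9, 10, 11, 12}, so |A + B| = 11.
Verify: 11 ≥ 7? Yes ✓.

CD lower bound = 7, actual |A + B| = 11.


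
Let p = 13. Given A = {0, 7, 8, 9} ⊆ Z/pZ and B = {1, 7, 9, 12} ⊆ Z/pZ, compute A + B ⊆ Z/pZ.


Work in Z/13Z: reduce every sum a + b modulo 13.
Enumerate all 16 pairs:
a = 0: 0+1=1, 0+7=7, 0+9=9, 0+12=12
a = 7: 7+1=8, 7+7=1, 7+9=3, 7+12=6
a = 8: 8+1=9, 8+7=2, 8+9=4, 8+12=7
a = 9: 9+1=10, 9+7=3, 9+9=5, 9+12=8
Distinct residues collected: {1, 2, 3, 4, 5, 6, 7, 8, 9, 10, 12}
|A + B| = 11 (out of 13 total residues).

A + B = {1, 2, 3, 4, 5, 6, 7, 8, 9, 10, 12}


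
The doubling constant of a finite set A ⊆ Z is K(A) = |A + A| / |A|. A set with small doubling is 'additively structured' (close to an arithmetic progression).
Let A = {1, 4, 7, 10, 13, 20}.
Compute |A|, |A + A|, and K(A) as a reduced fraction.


|A| = 6.
Compute A + A by enumerating all 36 pairs.
A + A = {2, 5, 8, 11, 14, 17, 20, 21, 23, 24, 26, 27, 30, 33, 40}, so |A + A| = 15.
K = |A + A| / |A| = 15/6 = 5/2 ≈ 2.5000.
Reference: AP of size 6 gives K = 11/6 ≈ 1.8333; a fully generic set of size 6 gives K ≈ 3.5000.

|A| = 6, |A + A| = 15, K = 15/6 = 5/2.


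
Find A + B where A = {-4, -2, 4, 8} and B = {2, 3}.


A + B = {a + b : a ∈ A, b ∈ B}.
Enumerate all |A|·|B| = 4·2 = 8 pairs (a, b) and collect distinct sums.
a = -4: -4+2=-2, -4+3=-1
a = -2: -2+2=0, -2+3=1
a = 4: 4+2=6, 4+3=7
a = 8: 8+2=10, 8+3=11
Collecting distinct sums: A + B = {-2, -1, 0, 1, 6, 7, 10, 11}
|A + B| = 8

A + B = {-2, -1, 0, 1, 6, 7, 10, 11}


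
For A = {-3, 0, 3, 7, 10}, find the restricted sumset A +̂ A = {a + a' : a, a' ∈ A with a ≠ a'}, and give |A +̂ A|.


Restricted sumset: A +̂ A = {a + a' : a ∈ A, a' ∈ A, a ≠ a'}.
Equivalently, take A + A and drop any sum 2a that is achievable ONLY as a + a for a ∈ A (i.e. sums representable only with equal summands).
Enumerate pairs (a, a') with a < a' (symmetric, so each unordered pair gives one sum; this covers all a ≠ a'):
  -3 + 0 = -3
  -3 + 3 = 0
  -3 + 7 = 4
  -3 + 10 = 7
  0 + 3 = 3
  0 + 7 = 7
  0 + 10 = 10
  3 + 7 = 10
  3 + 10 = 13
  7 + 10 = 17
Collected distinct sums: {-3, 0, 3, 4, 7, 10, 13, 17}
|A +̂ A| = 8
(Reference bound: |A +̂ A| ≥ 2|A| - 3 for |A| ≥ 2, with |A| = 5 giving ≥ 7.)

|A +̂ A| = 8


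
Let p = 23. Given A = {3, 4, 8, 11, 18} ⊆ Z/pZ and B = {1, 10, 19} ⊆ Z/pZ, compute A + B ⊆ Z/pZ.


Work in Z/23Z: reduce every sum a + b modulo 23.
Enumerate all 15 pairs:
a = 3: 3+1=4, 3+10=13, 3+19=22
a = 4: 4+1=5, 4+10=14, 4+19=0
a = 8: 8+1=9, 8+10=18, 8+19=4
a = 11: 11+1=12, 11+10=21, 11+19=7
a = 18: 18+1=19, 18+10=5, 18+19=14
Distinct residues collected: {0, 4, 5, 7, 9, 12, 13, 14, 18, 19, 21, 22}
|A + B| = 12 (out of 23 total residues).

A + B = {0, 4, 5, 7, 9, 12, 13, 14, 18, 19, 21, 22}


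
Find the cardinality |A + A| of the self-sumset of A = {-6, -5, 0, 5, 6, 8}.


A + A = {a + a' : a, a' ∈ A}; |A| = 6.
General bounds: 2|A| - 1 ≤ |A + A| ≤ |A|(|A|+1)/2, i.e. 11 ≤ |A + A| ≤ 21.
Lower bound 2|A|-1 is attained iff A is an arithmetic progression.
Enumerate sums a + a' for a ≤ a' (symmetric, so this suffices):
a = -6: -6+-6=-12, -6+-5=-11, -6+0=-6, -6+5=-1, -6+6=0, -6+8=2
a = -5: -5+-5=-10, -5+0=-5, -5+5=0, -5+6=1, -5+8=3
a = 0: 0+0=0, 0+5=5, 0+6=6, 0+8=8
a = 5: 5+5=10, 5+6=11, 5+8=13
a = 6: 6+6=12, 6+8=14
a = 8: 8+8=16
Distinct sums: {-12, -11, -10, -6, -5, -1, 0, 1, 2, 3, 5, 6, 8, 10, 11, 12, 13, 14, 16}
|A + A| = 19

|A + A| = 19


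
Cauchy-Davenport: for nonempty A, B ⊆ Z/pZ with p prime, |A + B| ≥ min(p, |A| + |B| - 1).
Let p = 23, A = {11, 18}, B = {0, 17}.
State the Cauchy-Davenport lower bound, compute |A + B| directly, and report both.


Cauchy-Davenport: |A + B| ≥ min(p, |A| + |B| - 1) for A, B nonempty in Z/pZ.
|A| = 2, |B| = 2, p = 23.
CD lower bound = min(23, 2 + 2 - 1) = min(23, 3) = 3.
Compute A + B mod 23 directly:
a = 11: 11+0=11, 11+17=5
a = 18: 18+0=18, 18+17=12
A + B = {5, 11, 12, 18}, so |A + B| = 4.
Verify: 4 ≥ 3? Yes ✓.

CD lower bound = 3, actual |A + B| = 4.


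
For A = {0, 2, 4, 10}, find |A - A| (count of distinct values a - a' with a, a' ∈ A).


A - A = {a - a' : a, a' ∈ A}; |A| = 4.
Bounds: 2|A|-1 ≤ |A - A| ≤ |A|² - |A| + 1, i.e. 7 ≤ |A - A| ≤ 13.
Note: 0 ∈ A - A always (from a - a). The set is symmetric: if d ∈ A - A then -d ∈ A - A.
Enumerate nonzero differences d = a - a' with a > a' (then include -d):
Positive differences: {2, 4, 6, 8, 10}
Full difference set: {0} ∪ (positive diffs) ∪ (negative diffs).
|A - A| = 1 + 2·5 = 11 (matches direct enumeration: 11).

|A - A| = 11


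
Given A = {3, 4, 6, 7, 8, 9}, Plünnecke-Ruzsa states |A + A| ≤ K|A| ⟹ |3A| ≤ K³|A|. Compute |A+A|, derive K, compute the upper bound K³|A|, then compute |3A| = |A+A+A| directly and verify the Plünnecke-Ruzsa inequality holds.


|A| = 6.
Step 1: Compute A + A by enumerating all 36 pairs.
A + A = {6, 7, 8, 9, 10, 11, 12, 13, 14, 15, 16, 17, 18}, so |A + A| = 13.
Step 2: Doubling constant K = |A + A|/|A| = 13/6 = 13/6 ≈ 2.1667.
Step 3: Plünnecke-Ruzsa gives |3A| ≤ K³·|A| = (2.1667)³ · 6 ≈ 61.0278.
Step 4: Compute 3A = A + A + A directly by enumerating all triples (a,b,c) ∈ A³; |3A| = 19.
Step 5: Check 19 ≤ 61.0278? Yes ✓.

K = 13/6, Plünnecke-Ruzsa bound K³|A| ≈ 61.0278, |3A| = 19, inequality holds.


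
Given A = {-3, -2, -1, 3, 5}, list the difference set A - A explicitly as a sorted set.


A - A = {a - a' : a, a' ∈ A}.
Compute a - a' for each ordered pair (a, a'):
a = -3: -3--3=0, -3--2=-1, -3--1=-2, -3-3=-6, -3-5=-8
a = -2: -2--3=1, -2--2=0, -2--1=-1, -2-3=-5, -2-5=-7
a = -1: -1--3=2, -1--2=1, -1--1=0, -1-3=-4, -1-5=-6
a = 3: 3--3=6, 3--2=5, 3--1=4, 3-3=0, 3-5=-2
a = 5: 5--3=8, 5--2=7, 5--1=6, 5-3=2, 5-5=0
Collecting distinct values (and noting 0 appears from a-a):
A - A = {-8, -7, -6, -5, -4, -2, -1, 0, 1, 2, 4, 5, 6, 7, 8}
|A - A| = 15

A - A = {-8, -7, -6, -5, -4, -2, -1, 0, 1, 2, 4, 5, 6, 7, 8}


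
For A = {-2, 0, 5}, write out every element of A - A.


A - A = {a - a' : a, a' ∈ A}.
Compute a - a' for each ordered pair (a, a'):
a = -2: -2--2=0, -2-0=-2, -2-5=-7
a = 0: 0--2=2, 0-0=0, 0-5=-5
a = 5: 5--2=7, 5-0=5, 5-5=0
Collecting distinct values (and noting 0 appears from a-a):
A - A = {-7, -5, -2, 0, 2, 5, 7}
|A - A| = 7

A - A = {-7, -5, -2, 0, 2, 5, 7}


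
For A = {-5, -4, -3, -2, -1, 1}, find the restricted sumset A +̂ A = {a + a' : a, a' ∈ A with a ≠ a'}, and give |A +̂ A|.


Restricted sumset: A +̂ A = {a + a' : a ∈ A, a' ∈ A, a ≠ a'}.
Equivalently, take A + A and drop any sum 2a that is achievable ONLY as a + a for a ∈ A (i.e. sums representable only with equal summands).
Enumerate pairs (a, a') with a < a' (symmetric, so each unordered pair gives one sum; this covers all a ≠ a'):
  -5 + -4 = -9
  -5 + -3 = -8
  -5 + -2 = -7
  -5 + -1 = -6
  -5 + 1 = -4
  -4 + -3 = -7
  -4 + -2 = -6
  -4 + -1 = -5
  -4 + 1 = -3
  -3 + -2 = -5
  -3 + -1 = -4
  -3 + 1 = -2
  -2 + -1 = -3
  -2 + 1 = -1
  -1 + 1 = 0
Collected distinct sums: {-9, -8, -7, -6, -5, -4, -3, -2, -1, 0}
|A +̂ A| = 10
(Reference bound: |A +̂ A| ≥ 2|A| - 3 for |A| ≥ 2, with |A| = 6 giving ≥ 9.)

|A +̂ A| = 10


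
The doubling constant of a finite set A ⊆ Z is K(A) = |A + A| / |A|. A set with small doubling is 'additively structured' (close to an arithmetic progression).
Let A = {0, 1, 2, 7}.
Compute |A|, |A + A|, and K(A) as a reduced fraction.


|A| = 4.
Compute A + A by enumerating all 16 pairs.
A + A = {0, 1, 2, 3, 4, 7, 8, 9, 14}, so |A + A| = 9.
K = |A + A| / |A| = 9/4 (already in lowest terms) ≈ 2.2500.
Reference: AP of size 4 gives K = 7/4 ≈ 1.7500; a fully generic set of size 4 gives K ≈ 2.5000.

|A| = 4, |A + A| = 9, K = 9/4.


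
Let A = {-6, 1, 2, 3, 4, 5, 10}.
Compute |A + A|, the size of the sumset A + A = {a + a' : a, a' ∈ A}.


A + A = {a + a' : a, a' ∈ A}; |A| = 7.
General bounds: 2|A| - 1 ≤ |A + A| ≤ |A|(|A|+1)/2, i.e. 13 ≤ |A + A| ≤ 28.
Lower bound 2|A|-1 is attained iff A is an arithmetic progression.
Enumerate sums a + a' for a ≤ a' (symmetric, so this suffices):
a = -6: -6+-6=-12, -6+1=-5, -6+2=-4, -6+3=-3, -6+4=-2, -6+5=-1, -6+10=4
a = 1: 1+1=2, 1+2=3, 1+3=4, 1+4=5, 1+5=6, 1+10=11
a = 2: 2+2=4, 2+3=5, 2+4=6, 2+5=7, 2+10=12
a = 3: 3+3=6, 3+4=7, 3+5=8, 3+10=13
a = 4: 4+4=8, 4+5=9, 4+10=14
a = 5: 5+5=10, 5+10=15
a = 10: 10+10=20
Distinct sums: {-12, -5, -4, -3, -2, -1, 2, 3, 4, 5, 6, 7, 8, 9, 10, 11, 12, 13, 14, 15, 20}
|A + A| = 21

|A + A| = 21


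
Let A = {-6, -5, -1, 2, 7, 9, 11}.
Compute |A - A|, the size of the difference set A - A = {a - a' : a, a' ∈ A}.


A - A = {a - a' : a, a' ∈ A}; |A| = 7.
Bounds: 2|A|-1 ≤ |A - A| ≤ |A|² - |A| + 1, i.e. 13 ≤ |A - A| ≤ 43.
Note: 0 ∈ A - A always (from a - a). The set is symmetric: if d ∈ A - A then -d ∈ A - A.
Enumerate nonzero differences d = a - a' with a > a' (then include -d):
Positive differences: {1, 2, 3, 4, 5, 7, 8, 9, 10, 12, 13, 14, 15, 16, 17}
Full difference set: {0} ∪ (positive diffs) ∪ (negative diffs).
|A - A| = 1 + 2·15 = 31 (matches direct enumeration: 31).

|A - A| = 31


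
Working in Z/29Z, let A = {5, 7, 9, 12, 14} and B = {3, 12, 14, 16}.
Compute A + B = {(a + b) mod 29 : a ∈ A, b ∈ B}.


Work in Z/29Z: reduce every sum a + b modulo 29.
Enumerate all 20 pairs:
a = 5: 5+3=8, 5+12=17, 5+14=19, 5+16=21
a = 7: 7+3=10, 7+12=19, 7+14=21, 7+16=23
a = 9: 9+3=12, 9+12=21, 9+14=23, 9+16=25
a = 12: 12+3=15, 12+12=24, 12+14=26, 12+16=28
a = 14: 14+3=17, 14+12=26, 14+14=28, 14+16=1
Distinct residues collected: {1, 8, 10, 12, 15, 17, 19, 21, 23, 24, 25, 26, 28}
|A + B| = 13 (out of 29 total residues).

A + B = {1, 8, 10, 12, 15, 17, 19, 21, 23, 24, 25, 26, 28}


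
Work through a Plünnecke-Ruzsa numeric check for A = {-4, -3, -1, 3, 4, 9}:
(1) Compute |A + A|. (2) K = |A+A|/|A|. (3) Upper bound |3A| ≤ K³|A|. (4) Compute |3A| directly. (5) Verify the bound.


|A| = 6.
Step 1: Compute A + A by enumerating all 36 pairs.
A + A = {-8, -7, -6, -5, -4, -2, -1, 0, 1, 2, 3, 5, 6, 7, 8, 12, 13, 18}, so |A + A| = 18.
Step 2: Doubling constant K = |A + A|/|A| = 18/6 = 18/6 ≈ 3.0000.
Step 3: Plünnecke-Ruzsa gives |3A| ≤ K³·|A| = (3.0000)³ · 6 ≈ 162.0000.
Step 4: Compute 3A = A + A + A directly by enumerating all triples (a,b,c) ∈ A³; |3A| = 32.
Step 5: Check 32 ≤ 162.0000? Yes ✓.

K = 18/6, Plünnecke-Ruzsa bound K³|A| ≈ 162.0000, |3A| = 32, inequality holds.


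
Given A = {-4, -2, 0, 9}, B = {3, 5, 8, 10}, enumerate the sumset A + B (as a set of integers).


A + B = {a + b : a ∈ A, b ∈ B}.
Enumerate all |A|·|B| = 4·4 = 16 pairs (a, b) and collect distinct sums.
a = -4: -4+3=-1, -4+5=1, -4+8=4, -4+10=6
a = -2: -2+3=1, -2+5=3, -2+8=6, -2+10=8
a = 0: 0+3=3, 0+5=5, 0+8=8, 0+10=10
a = 9: 9+3=12, 9+5=14, 9+8=17, 9+10=19
Collecting distinct sums: A + B = {-1, 1, 3, 4, 5, 6, 8, 10, 12, 14, 17, 19}
|A + B| = 12

A + B = {-1, 1, 3, 4, 5, 6, 8, 10, 12, 14, 17, 19}


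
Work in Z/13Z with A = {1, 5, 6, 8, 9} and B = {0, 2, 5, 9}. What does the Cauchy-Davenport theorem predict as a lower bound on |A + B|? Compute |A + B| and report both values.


Cauchy-Davenport: |A + B| ≥ min(p, |A| + |B| - 1) for A, B nonempty in Z/pZ.
|A| = 5, |B| = 4, p = 13.
CD lower bound = min(13, 5 + 4 - 1) = min(13, 8) = 8.
Compute A + B mod 13 directly:
a = 1: 1+0=1, 1+2=3, 1+5=6, 1+9=10
a = 5: 5+0=5, 5+2=7, 5+5=10, 5+9=1
a = 6: 6+0=6, 6+2=8, 6+5=11, 6+9=2
a = 8: 8+0=8, 8+2=10, 8+5=0, 8+9=4
a = 9: 9+0=9, 9+2=11, 9+5=1, 9+9=5
A + B = {0, 1, 2, 3, 4, 5, 6, 7, 8, 9, 10, 11}, so |A + B| = 12.
Verify: 12 ≥ 8? Yes ✓.

CD lower bound = 8, actual |A + B| = 12.


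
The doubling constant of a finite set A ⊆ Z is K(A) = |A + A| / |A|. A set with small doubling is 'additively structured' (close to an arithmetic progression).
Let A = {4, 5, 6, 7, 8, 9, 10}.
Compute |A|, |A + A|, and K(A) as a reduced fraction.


|A| = 7.
Compute A + A by enumerating all 49 pairs.
A + A = {8, 9, 10, 11, 12, 13, 14, 15, 16, 17, 18, 19, 20}, so |A + A| = 13.
K = |A + A| / |A| = 13/7 (already in lowest terms) ≈ 1.8571.
Reference: AP of size 7 gives K = 13/7 ≈ 1.8571; a fully generic set of size 7 gives K ≈ 4.0000.

|A| = 7, |A + A| = 13, K = 13/7.


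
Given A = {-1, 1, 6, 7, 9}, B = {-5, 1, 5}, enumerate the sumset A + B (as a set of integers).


A + B = {a + b : a ∈ A, b ∈ B}.
Enumerate all |A|·|B| = 5·3 = 15 pairs (a, b) and collect distinct sums.
a = -1: -1+-5=-6, -1+1=0, -1+5=4
a = 1: 1+-5=-4, 1+1=2, 1+5=6
a = 6: 6+-5=1, 6+1=7, 6+5=11
a = 7: 7+-5=2, 7+1=8, 7+5=12
a = 9: 9+-5=4, 9+1=10, 9+5=14
Collecting distinct sums: A + B = {-6, -4, 0, 1, 2, 4, 6, 7, 8, 10, 11, 12, 14}
|A + B| = 13

A + B = {-6, -4, 0, 1, 2, 4, 6, 7, 8, 10, 11, 12, 14}
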